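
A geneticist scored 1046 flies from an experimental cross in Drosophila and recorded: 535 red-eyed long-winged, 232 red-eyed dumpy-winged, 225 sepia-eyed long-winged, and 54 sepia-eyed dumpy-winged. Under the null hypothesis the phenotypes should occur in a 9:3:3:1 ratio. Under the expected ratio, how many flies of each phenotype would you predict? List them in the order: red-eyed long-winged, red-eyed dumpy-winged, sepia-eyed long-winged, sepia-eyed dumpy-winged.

588.375, 196.125, 196.125, 65.375

Under the 9:3:3:1 hypothesis (Σ ratio = 16, N = 1046):
  red-eyed long-winged: 1046 × 9/16 = 588.375
  red-eyed dumpy-winged: 1046 × 3/16 = 196.125
  sepia-eyed long-winged: 1046 × 3/16 = 196.125
  sepia-eyed dumpy-winged: 1046 × 1/16 = 65.375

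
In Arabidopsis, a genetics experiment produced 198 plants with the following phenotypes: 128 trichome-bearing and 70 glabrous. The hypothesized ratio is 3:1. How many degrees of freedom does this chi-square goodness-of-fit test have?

A goodness-of-fit test with 2 phenotype classes has df = 2 − 1 = 1.

1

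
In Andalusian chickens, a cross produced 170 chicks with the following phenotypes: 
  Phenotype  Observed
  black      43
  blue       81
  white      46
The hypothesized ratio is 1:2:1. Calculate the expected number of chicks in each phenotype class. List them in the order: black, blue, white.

42.5, 85, 42.5

Expected counts for N = 170 under a 1:2:1 ratio (total parts = 4):
  black: 170 × 1/4 = 42.5
  blue: 170 × 2/4 = 85
  white: 170 × 1/4 = 42.5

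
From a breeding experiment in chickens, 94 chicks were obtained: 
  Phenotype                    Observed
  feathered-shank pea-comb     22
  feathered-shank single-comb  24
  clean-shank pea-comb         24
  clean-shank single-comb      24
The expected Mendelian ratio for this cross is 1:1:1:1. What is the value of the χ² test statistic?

0.128

The 1:1:1:1 ratio has 4 parts, so with N = 94 the expected counts are:
  feathered-shank pea-comb: 94 × 1/4 = 23.5
  feathered-shank single-comb: 94 × 1/4 = 23.5
  clean-shank pea-comb: 94 × 1/4 = 23.5
  clean-shank single-comb: 94 × 1/4 = 23.5
χ² = Σ (O − E)² / E
  feathered-shank pea-comb: (22 − 23.5)² / 23.5 = 0.0957
  feathered-shank single-comb: (24 − 23.5)² / 23.5 = 0.0106
  clean-shank pea-comb: (24 − 23.5)² / 23.5 = 0.0106
  clean-shank single-comb: (24 − 23.5)² / 23.5 = 0.0106
χ² = 0.0957 + 0.0106 + 0.0106 + 0.0106 = 0.1275 ≈ 0.128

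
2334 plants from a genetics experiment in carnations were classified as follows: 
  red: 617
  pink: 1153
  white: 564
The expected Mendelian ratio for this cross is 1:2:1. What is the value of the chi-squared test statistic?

2.743

Under the 1:2:1 hypothesis (Σ ratio = 4, N = 2334):
  red: 2334 × 1/4 = 583.5
  pink: 2334 × 2/4 = 1167
  white: 2334 × 1/4 = 583.5
χ² = Σ (O − E)² / E
  red: (617 − 583.5)² / 583.5 = 1.9233
  pink: (1153 − 1167)² / 1167 = 0.1680
  white: (564 − 583.5)² / 583.5 = 0.6517
χ² = 1.9233 + 0.1680 + 0.6517 = 2.743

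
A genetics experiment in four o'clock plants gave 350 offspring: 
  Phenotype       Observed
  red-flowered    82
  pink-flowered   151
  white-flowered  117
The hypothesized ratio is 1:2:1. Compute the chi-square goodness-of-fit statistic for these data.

Under the 1:2:1 hypothesis (Σ ratio = 4, N = 350):
  red-flowered: 350 × 1/4 = 87.5
  pink-flowered: 350 × 2/4 = 175
  white-flowered: 350 × 1/4 = 87.5
χ² = Σ (O − E)² / E
  red-flowered: (82 − 87.5)² / 87.5 = 0.3457
  pink-flowered: (151 − 175)² / 175 = 3.2914
  white-flowered: (117 − 87.5)² / 87.5 = 9.9457
χ² = 0.3457 + 3.2914 + 9.9457 = 13.5828 ≈ 13.583

13.583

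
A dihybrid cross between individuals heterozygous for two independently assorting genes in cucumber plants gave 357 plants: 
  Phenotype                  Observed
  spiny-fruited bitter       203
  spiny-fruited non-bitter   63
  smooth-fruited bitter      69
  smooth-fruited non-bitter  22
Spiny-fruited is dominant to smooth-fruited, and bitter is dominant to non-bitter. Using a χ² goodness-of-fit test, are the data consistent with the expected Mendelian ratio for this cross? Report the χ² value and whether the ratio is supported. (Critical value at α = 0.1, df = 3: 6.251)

A dihybrid F₂ with independent assortment and complete dominance at both loci gives a 9:3:3:1 phenotypic ratio.
Under the 9:3:3:1 hypothesis (Σ ratio = 16, N = 357):
  spiny-fruited bitter: 357 × 9/16 = 200.8125
  spiny-fruited non-bitter: 357 × 3/16 = 66.9375
  smooth-fruited bitter: 357 × 3/16 = 66.9375
  smooth-fruited non-bitter: 357 × 1/16 = 22.3125
χ² = Σ (O − E)² / E
  spiny-fruited bitter: (203 − 200.8125)² / 200.8125 = 0.0238
  spiny-fruited non-bitter: (63 − 66.9375)² / 66.9375 = 0.2316
  smooth-fruited bitter: (69 − 66.9375)² / 66.9375 = 0.0636
  smooth-fruited non-bitter: (22 − 22.3125)² / 22.3125 = 0.0044
χ² = 0.0238 + 0.2316 + 0.0636 + 0.0044 = 0.3234 ≈ 0.323
Degrees of freedom = 4 − 1 = 3; critical value at α = 0.1 is 6.251.
Since 0.323 < 6.251, we fail to reject the null hypothesis — the data are consistent with the 9:3:3:1 ratio.

0.323; consistent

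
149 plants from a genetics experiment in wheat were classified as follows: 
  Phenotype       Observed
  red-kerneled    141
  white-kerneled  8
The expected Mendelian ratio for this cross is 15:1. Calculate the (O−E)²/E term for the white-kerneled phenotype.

Total ratio parts = 16. Expected numbers out of 149:
  red-kerneled: 149 × 15/16 = 139.6875
  white-kerneled: 149 × 1/16 = 9.3125
Contribution of white-kerneled: (8 − 9.3125)² / 9.3125 = 0.1850

0.185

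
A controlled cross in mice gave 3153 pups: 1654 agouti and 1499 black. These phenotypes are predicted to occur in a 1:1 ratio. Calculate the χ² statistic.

The 1:1 ratio has 2 parts, so with N = 3153 the expected counts are:
  agouti: 3153 × 1/2 = 1576.5
  black: 3153 × 1/2 = 1576.5
χ² = Σ (O − E)² / E
  agouti: (1654 − 1576.5)² / 1576.5 = 3.8099
  black: (1499 − 1576.5)² / 1576.5 = 3.8099
χ² = 3.8099 + 3.8099 = 7.6198 ≈ 7.620

7.620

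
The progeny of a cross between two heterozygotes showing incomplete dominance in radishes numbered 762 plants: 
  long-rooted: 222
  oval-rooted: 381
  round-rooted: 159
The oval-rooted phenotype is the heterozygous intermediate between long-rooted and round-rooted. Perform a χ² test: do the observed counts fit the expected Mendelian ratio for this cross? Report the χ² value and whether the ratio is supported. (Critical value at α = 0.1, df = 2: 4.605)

With incomplete dominance, a heterozygote × heterozygote cross gives a 1:2:1 phenotypic ratio.
Under the 1:2:1 hypothesis (Σ ratio = 4, N = 762):
  long-rooted: 762 × 1/4 = 190.5
  oval-rooted: 762 × 2/4 = 381
  round-rooted: 762 × 1/4 = 190.5
χ² = Σ (O − E)² / E
  long-rooted: (222 − 190.5)² / 190.5 = 5.2087
  oval-rooted: (381 − 381)² / 381 = 0.0000
  round-rooted: (159 − 190.5)² / 190.5 = 5.2087
χ² = 5.2087 + 0.0000 + 5.2087 = 10.4174 ≈ 10.417
Degrees of freedom = 3 − 1 = 2; critical value at α = 0.1 is 4.605.
Since 10.417 > 4.605, we reject the null hypothesis — the data do not fit the 1:2:1 ratio.

10.417; not consistent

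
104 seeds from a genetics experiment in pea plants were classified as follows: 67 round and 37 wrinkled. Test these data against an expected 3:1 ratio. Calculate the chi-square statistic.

6.205

The 3:1 ratio has 4 parts, so with N = 104 the expected counts are:
  round: 104 × 3/4 = 78
  wrinkled: 104 × 1/4 = 26
χ² = Σ (O − E)² / E
  round: (67 − 78)² / 78 = 1.5513
  wrinkled: (37 − 26)² / 26 = 4.6538
χ² = 1.5513 + 4.6538 = 6.2051 ≈ 6.205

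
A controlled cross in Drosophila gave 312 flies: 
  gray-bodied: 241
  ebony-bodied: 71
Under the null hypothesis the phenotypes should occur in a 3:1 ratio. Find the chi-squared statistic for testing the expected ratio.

Expected counts for N = 312 under a 3:1 ratio (total parts = 4):
  gray-bodied: 312 × 3/4 = 234
  ebony-bodied: 312 × 1/4 = 78
χ² = Σ (O − E)² / E
  gray-bodied: (241 − 234)² / 234 = 0.2094
  ebony-bodied: (71 − 78)² / 78 = 0.6282
χ² = 0.2094 + 0.6282 = 0.8376 ≈ 0.838

0.838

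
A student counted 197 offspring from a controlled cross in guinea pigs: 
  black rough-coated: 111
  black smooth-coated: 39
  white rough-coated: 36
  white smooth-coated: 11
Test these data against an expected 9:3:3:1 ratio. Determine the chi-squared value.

Under the 9:3:3:1 hypothesis (Σ ratio = 16, N = 197):
  black rough-coated: 197 × 9/16 = 110.8125
  black smooth-coated: 197 × 3/16 = 36.9375
  white rough-coated: 197 × 3/16 = 36.9375
  white smooth-coated: 197 × 1/16 = 12.3125
χ² = Σ (O − E)² / E
  black rough-coated: (111 − 110.8125)² / 110.8125 = 0.0003
  black smooth-coated: (39 − 36.9375)² / 36.9375 = 0.1152
  white rough-coated: (36 − 36.9375)² / 36.9375 = 0.0238
  white smooth-coated: (11 − 12.3125)² / 12.3125 = 0.1399
χ² = 0.0003 + 0.1152 + 0.0238 + 0.1399 = 0.2792 ≈ 0.279

0.279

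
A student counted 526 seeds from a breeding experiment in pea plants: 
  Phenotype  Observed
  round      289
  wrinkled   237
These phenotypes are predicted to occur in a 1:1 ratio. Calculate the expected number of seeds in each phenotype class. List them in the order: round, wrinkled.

263, 263

Expected counts for N = 526 under a 1:1 ratio (total parts = 2):
  round: 526 × 1/2 = 263
  wrinkled: 526 × 1/2 = 263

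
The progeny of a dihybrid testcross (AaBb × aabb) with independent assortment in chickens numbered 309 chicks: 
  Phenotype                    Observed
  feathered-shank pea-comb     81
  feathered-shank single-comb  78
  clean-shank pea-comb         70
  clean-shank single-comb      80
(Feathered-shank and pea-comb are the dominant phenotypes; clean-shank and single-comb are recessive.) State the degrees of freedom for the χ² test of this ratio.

3

A dihybrid testcross with independent assortment gives a 1:1:1:1 ratio.
A goodness-of-fit test with 4 phenotype classes has df = 4 − 1 = 3.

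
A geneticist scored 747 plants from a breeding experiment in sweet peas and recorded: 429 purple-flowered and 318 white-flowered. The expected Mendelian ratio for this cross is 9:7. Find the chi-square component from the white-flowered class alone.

Under the 9:7 hypothesis (Σ ratio = 16, N = 747):
  purple-flowered: 747 × 9/16 = 420.1875
  white-flowered: 747 × 7/16 = 326.8125
Contribution of white-flowered: (318 − 326.8125)² / 326.8125 = 0.2376

0.238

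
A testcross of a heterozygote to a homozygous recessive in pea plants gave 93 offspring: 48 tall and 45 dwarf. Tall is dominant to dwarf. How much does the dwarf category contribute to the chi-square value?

0.048

A testcross of a heterozygote (Aa × aa) gives a 1:1 phenotypic ratio.
Total ratio parts = 2. Expected numbers out of 93:
  tall: 93 × 1/2 = 46.5
  dwarf: 93 × 1/2 = 46.5
Contribution of dwarf: (45 − 46.5)² / 46.5 = 0.0484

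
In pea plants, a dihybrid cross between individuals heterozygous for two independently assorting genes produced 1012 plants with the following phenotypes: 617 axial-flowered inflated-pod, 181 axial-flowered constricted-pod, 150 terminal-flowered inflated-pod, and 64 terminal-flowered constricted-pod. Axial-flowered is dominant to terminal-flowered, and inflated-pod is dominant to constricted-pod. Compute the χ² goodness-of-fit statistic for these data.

A dihybrid F₂ with independent assortment and complete dominance at both loci gives a 9:3:3:1 phenotypic ratio.
The 9:3:3:1 ratio has 16 parts, so with N = 1012 the expected counts are:
  axial-flowered inflated-pod: 1012 × 9/16 = 569.25
  axial-flowered constricted-pod: 1012 × 3/16 = 189.75
  terminal-flowered inflated-pod: 1012 × 3/16 = 189.75
  terminal-flowered constricted-pod: 1012 × 1/16 = 63.25
χ² = Σ (O − E)² / E
  axial-flowered inflated-pod: (617 − 569.25)² / 569.25 = 4.0054
  axial-flowered constricted-pod: (181 − 189.75)² / 189.75 = 0.4035
  terminal-flowered inflated-pod: (150 − 189.75)² / 189.75 = 8.3271
  terminal-flowered constricted-pod: (64 − 63.25)² / 63.25 = 0.0089
χ² = 4.0054 + 0.4035 + 8.3271 + 0.0089 = 12.7449 ≈ 12.745

12.745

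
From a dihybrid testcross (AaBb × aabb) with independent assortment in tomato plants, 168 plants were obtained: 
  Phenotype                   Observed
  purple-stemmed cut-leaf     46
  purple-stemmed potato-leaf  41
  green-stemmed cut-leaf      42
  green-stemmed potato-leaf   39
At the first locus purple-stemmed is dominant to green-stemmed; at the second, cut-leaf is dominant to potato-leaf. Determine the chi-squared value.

A dihybrid testcross with independent assortment gives a 1:1:1:1 ratio.
Total ratio parts = 4. Expected numbers out of 168:
  purple-stemmed cut-leaf: 168 × 1/4 = 42
  purple-stemmed potato-leaf: 168 × 1/4 = 42
  green-stemmed cut-leaf: 168 × 1/4 = 42
  green-stemmed potato-leaf: 168 × 1/4 = 42
χ² = Σ (O − E)² / E
  purple-stemmed cut-leaf: (46 − 42)² / 42 = 0.3810
  purple-stemmed potato-leaf: (41 − 42)² / 42 = 0.0238
  green-stemmed cut-leaf: (42 − 42)² / 42 = 0.0000
  green-stemmed potato-leaf: (39 − 42)² / 42 = 0.2143
χ² = 0.3810 + 0.0238 + 0.0000 + 0.2143 = 0.6191 ≈ 0.619

0.619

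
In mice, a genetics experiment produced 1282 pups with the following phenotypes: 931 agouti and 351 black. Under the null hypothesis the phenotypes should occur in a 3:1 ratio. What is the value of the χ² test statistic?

Total ratio parts = 4. Expected numbers out of 1282:
  agouti: 1282 × 3/4 = 961.5
  black: 1282 × 1/4 = 320.5
χ² = Σ (O − E)² / E
  agouti: (931 − 961.5)² / 961.5 = 0.9675
  black: (351 − 320.5)² / 320.5 = 2.9025
χ² = 0.9675 + 2.9025 = 3.870

3.870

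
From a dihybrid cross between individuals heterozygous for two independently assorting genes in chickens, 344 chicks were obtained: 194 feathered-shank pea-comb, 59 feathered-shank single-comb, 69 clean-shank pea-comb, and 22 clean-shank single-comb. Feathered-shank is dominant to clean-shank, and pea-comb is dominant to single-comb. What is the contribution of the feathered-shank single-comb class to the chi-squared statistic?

0.469

A dihybrid F₂ with independent assortment and complete dominance at both loci gives a 9:3:3:1 phenotypic ratio.
Expected counts for N = 344 under a 9:3:3:1 ratio (total parts = 16):
  feathered-shank pea-comb: 344 × 9/16 = 193.5
  feathered-shank single-comb: 344 × 3/16 = 64.5
  clean-shank pea-comb: 344 × 3/16 = 64.5
  clean-shank single-comb: 344 × 1/16 = 21.5
Contribution of feathered-shank single-comb: (59 − 64.5)² / 64.5 = 0.4690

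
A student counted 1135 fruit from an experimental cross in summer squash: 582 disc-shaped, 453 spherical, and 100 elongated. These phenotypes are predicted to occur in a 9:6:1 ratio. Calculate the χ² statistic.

18.656

Total ratio parts = 16. Expected numbers out of 1135:
  disc-shaped: 1135 × 9/16 = 638.4375
  spherical: 1135 × 6/16 = 425.625
  elongated: 1135 × 1/16 = 70.9375
χ² = Σ (O − E)² / E
  disc-shaped: (582 − 638.4375)² / 638.4375 = 4.9890
  spherical: (453 − 425.625)² / 425.625 = 1.7607
  elongated: (100 − 70.9375)² / 70.9375 = 11.9067
χ² = 4.9890 + 1.7607 + 11.9067 = 18.6564 ≈ 18.656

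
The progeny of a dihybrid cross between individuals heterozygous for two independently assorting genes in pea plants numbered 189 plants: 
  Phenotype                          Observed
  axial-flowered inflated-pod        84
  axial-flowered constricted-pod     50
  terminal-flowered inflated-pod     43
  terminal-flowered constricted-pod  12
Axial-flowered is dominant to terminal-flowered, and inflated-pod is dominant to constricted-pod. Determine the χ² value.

12.284

A dihybrid F₂ with independent assortment and complete dominance at both loci gives a 9:3:3:1 phenotypic ratio.
Under the 9:3:3:1 hypothesis (Σ ratio = 16, N = 189):
  axial-flowered inflated-pod: 189 × 9/16 = 106.3125
  axial-flowered constricted-pod: 189 × 3/16 = 35.4375
  terminal-flowered inflated-pod: 189 × 3/16 = 35.4375
  terminal-flowered constricted-pod: 189 × 1/16 = 11.8125
χ² = Σ (O − E)² / E
  axial-flowered inflated-pod: (84 − 106.3125)² / 106.3125 = 4.6829
  axial-flowered constricted-pod: (50 − 35.4375)² / 35.4375 = 5.9842
  terminal-flowered inflated-pod: (43 − 35.4375)² / 35.4375 = 1.6139
  terminal-flowered constricted-pod: (12 − 11.8125)² / 11.8125 = 0.0030
χ² = 4.6829 + 5.9842 + 1.6139 + 0.0030 = 12.284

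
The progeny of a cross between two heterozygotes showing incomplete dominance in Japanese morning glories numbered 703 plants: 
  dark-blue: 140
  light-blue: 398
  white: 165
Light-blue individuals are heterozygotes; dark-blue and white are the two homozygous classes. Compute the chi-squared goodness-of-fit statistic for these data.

14.081

With incomplete dominance, a heterozygote × heterozygote cross gives a 1:2:1 phenotypic ratio.
Expected counts for N = 703 under a 1:2:1 ratio (total parts = 4):
  dark-blue: 703 × 1/4 = 175.75
  light-blue: 703 × 2/4 = 351.5
  white: 703 × 1/4 = 175.75
χ² = Σ (O − E)² / E
  dark-blue: (140 − 175.75)² / 175.75 = 7.2720
  light-blue: (398 − 351.5)² / 351.5 = 6.1515
  white: (165 − 175.75)² / 175.75 = 0.6575
χ² = 7.2720 + 6.1515 + 0.6575 = 14.081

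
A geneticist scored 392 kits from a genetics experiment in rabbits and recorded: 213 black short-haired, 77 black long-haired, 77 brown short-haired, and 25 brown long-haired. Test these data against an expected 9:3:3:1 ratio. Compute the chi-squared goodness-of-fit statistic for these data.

The 9:3:3:1 ratio has 16 parts, so with N = 392 the expected counts are:
  black short-haired: 392 × 9/16 = 220.5
  black long-haired: 392 × 3/16 = 73.5
  brown short-haired: 392 × 3/16 = 73.5
  brown long-haired: 392 × 1/16 = 24.5
χ² = Σ (O − E)² / E
  black short-haired: (213 − 220.5)² / 220.5 = 0.2551
  black long-haired: (77 − 73.5)² / 73.5 = 0.1667
  brown short-haired: (77 − 73.5)² / 73.5 = 0.1667
  brown long-haired: (25 − 24.5)² / 24.5 = 0.0102
χ² = 0.2551 + 0.1667 + 0.1667 + 0.0102 = 0.5987 ≈ 0.599

0.599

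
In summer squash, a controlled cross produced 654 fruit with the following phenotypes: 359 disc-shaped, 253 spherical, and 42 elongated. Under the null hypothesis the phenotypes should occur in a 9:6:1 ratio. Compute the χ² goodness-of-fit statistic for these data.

Expected counts for N = 654 under a 9:6:1 ratio (total parts = 16):
  disc-shaped: 654 × 9/16 = 367.875
  spherical: 654 × 6/16 = 245.25
  elongated: 654 × 1/16 = 40.875
χ² = Σ (O − E)² / E
  disc-shaped: (359 − 367.875)² / 367.875 = 0.2141
  spherical: (253 − 245.25)² / 245.25 = 0.2449
  elongated: (42 − 40.875)² / 40.875 = 0.0310
χ² = 0.2141 + 0.2449 + 0.0310 = 0.490

0.490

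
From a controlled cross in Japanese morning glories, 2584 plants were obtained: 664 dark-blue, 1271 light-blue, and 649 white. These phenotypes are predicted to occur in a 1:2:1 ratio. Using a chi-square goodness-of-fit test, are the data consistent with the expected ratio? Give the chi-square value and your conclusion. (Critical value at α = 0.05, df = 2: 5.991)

0.857; consistent

Expected counts for N = 2584 under a 1:2:1 ratio (total parts = 4):
  dark-blue: 2584 × 1/4 = 646
  light-blue: 2584 × 2/4 = 1292
  white: 2584 × 1/4 = 646
χ² = Σ (O − E)² / E
  dark-blue: (664 − 646)² / 646 = 0.5015
  light-blue: (1271 − 1292)² / 1292 = 0.3413
  white: (649 − 646)² / 646 = 0.0139
χ² = 0.5015 + 0.3413 + 0.0139 = 0.8567 ≈ 0.857
Degrees of freedom = 3 − 1 = 2; critical value at α = 0.05 is 5.991.
Since 0.857 < 5.991, we fail to reject the null hypothesis — the data are consistent with the 1:2:1 ratio.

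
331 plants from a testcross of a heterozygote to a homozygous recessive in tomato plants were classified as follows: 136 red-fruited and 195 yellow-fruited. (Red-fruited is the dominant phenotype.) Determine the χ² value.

A testcross of a heterozygote (Aa × aa) gives a 1:1 phenotypic ratio.
Total ratio parts = 2. Expected numbers out of 331:
  red-fruited: 331 × 1/2 = 165.5
  yellow-fruited: 331 × 1/2 = 165.5
χ² = Σ (O − E)² / E
  red-fruited: (136 − 165.5)² / 165.5 = 5.2583
  yellow-fruited: (195 − 165.5)² / 165.5 = 5.2583
χ² = 5.2583 + 5.2583 = 10.5166 ≈ 10.517

10.517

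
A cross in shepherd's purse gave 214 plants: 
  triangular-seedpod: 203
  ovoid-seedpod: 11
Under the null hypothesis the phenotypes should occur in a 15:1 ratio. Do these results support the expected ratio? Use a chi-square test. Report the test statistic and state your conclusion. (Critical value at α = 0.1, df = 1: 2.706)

Expected counts for N = 214 under a 15:1 ratio (total parts = 16):
  triangular-seedpod: 214 × 15/16 = 200.625
  ovoid-seedpod: 214 × 1/16 = 13.375
χ² = Σ (O − E)² / E
  triangular-seedpod: (203 − 200.625)² / 200.625 = 0.0281
  ovoid-seedpod: (11 − 13.375)² / 13.375 = 0.4217
χ² = 0.0281 + 0.4217 = 0.4498 ≈ 0.450
Degrees of freedom = 2 − 1 = 1; critical value at α = 0.1 is 2.706.
Since 0.450 < 2.706, we fail to reject the null hypothesis — the data are consistent with the 15:1 ratio.

0.450; consistent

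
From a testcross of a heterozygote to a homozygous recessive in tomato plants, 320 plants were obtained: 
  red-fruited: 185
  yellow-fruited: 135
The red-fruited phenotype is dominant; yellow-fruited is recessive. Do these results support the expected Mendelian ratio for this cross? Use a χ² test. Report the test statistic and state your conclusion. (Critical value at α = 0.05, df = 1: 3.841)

7.812; not consistent

A testcross of a heterozygote (Aa × aa) gives a 1:1 phenotypic ratio.
Under the 1:1 hypothesis (Σ ratio = 2, N = 320):
  red-fruited: 320 × 1/2 = 160
  yellow-fruited: 320 × 1/2 = 160
χ² = Σ (O − E)² / E
  red-fruited: (185 − 160)² / 160 = 3.9062
  yellow-fruited: (135 − 160)² / 160 = 3.9062
χ² = 3.9062 + 3.9062 = 7.8124 ≈ 7.812
Degrees of freedom = 2 − 1 = 1; critical value at α = 0.05 is 3.841.
Since 7.812 > 3.841, we reject the null hypothesis — the data do not fit the 1:1 ratio.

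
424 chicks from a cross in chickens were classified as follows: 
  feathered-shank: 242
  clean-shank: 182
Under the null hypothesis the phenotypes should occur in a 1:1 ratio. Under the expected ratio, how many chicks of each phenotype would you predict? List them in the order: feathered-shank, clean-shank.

212, 212

The 1:1 ratio has 2 parts, so with N = 424 the expected counts are:
  feathered-shank: 424 × 1/2 = 212
  clean-shank: 424 × 1/2 = 212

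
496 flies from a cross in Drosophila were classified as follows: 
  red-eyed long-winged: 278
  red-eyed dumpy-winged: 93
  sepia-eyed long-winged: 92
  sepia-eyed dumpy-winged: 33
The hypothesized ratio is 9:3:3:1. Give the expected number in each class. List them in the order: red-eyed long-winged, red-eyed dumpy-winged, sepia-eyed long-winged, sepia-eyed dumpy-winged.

Expected counts for N = 496 under a 9:3:3:1 ratio (total parts = 16):
  red-eyed long-winged: 496 × 9/16 = 279
  red-eyed dumpy-winged: 496 × 3/16 = 93
  sepia-eyed long-winged: 496 × 3/16 = 93
  sepia-eyed dumpy-winged: 496 × 1/16 = 31

279, 93, 93, 31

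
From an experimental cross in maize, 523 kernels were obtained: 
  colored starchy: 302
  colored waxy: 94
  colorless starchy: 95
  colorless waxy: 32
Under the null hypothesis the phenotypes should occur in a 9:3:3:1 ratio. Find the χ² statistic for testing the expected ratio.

0.486

The 9:3:3:1 ratio has 16 parts, so with N = 523 the expected counts are:
  colored starchy: 523 × 9/16 = 294.1875
  colored waxy: 523 × 3/16 = 98.0625
  colorless starchy: 523 × 3/16 = 98.0625
  colorless waxy: 523 × 1/16 = 32.6875
χ² = Σ (O − E)² / E
  colored starchy: (302 − 294.1875)² / 294.1875 = 0.2075
  colored waxy: (94 − 98.0625)² / 98.0625 = 0.1683
  colorless starchy: (95 − 98.0625)² / 98.0625 = 0.0956
  colorless waxy: (32 − 32.6875)² / 32.6875 = 0.0145
χ² = 0.2075 + 0.1683 + 0.0956 + 0.0145 = 0.4859 ≈ 0.486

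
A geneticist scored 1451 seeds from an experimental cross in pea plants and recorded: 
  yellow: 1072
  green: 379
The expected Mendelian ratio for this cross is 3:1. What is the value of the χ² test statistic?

Total ratio parts = 4. Expected numbers out of 1451:
  yellow: 1451 × 3/4 = 1088.25
  green: 1451 × 1/4 = 362.75
χ² = Σ (O − E)² / E
  yellow: (1072 − 1088.25)² / 1088.25 = 0.2426
  green: (379 − 362.75)² / 362.75 = 0.7279
χ² = 0.2426 + 0.7279 = 0.9705 ≈ 0.971

0.971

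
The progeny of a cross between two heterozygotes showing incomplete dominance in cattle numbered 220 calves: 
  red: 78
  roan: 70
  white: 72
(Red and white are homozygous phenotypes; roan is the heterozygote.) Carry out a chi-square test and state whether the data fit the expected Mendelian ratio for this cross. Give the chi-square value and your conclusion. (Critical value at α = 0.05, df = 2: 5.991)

29.418; not consistent

With incomplete dominance, a heterozygote × heterozygote cross gives a 1:2:1 phenotypic ratio.
Under the 1:2:1 hypothesis (Σ ratio = 4, N = 220):
  red: 220 × 1/4 = 55
  roan: 220 × 2/4 = 110
  white: 220 × 1/4 = 55
χ² = Σ (O − E)² / E
  red: (78 − 55)² / 55 = 9.6182
  roan: (70 − 110)² / 110 = 14.5455
  white: (72 − 55)² / 55 = 5.2545
χ² = 9.6182 + 14.5455 + 5.2545 = 29.4182 ≈ 29.418
Degrees of freedom = 3 − 1 = 2; critical value at α = 0.05 is 5.991.
Since 29.418 > 5.991, we reject the null hypothesis — the data do not fit the 1:2:1 ratio.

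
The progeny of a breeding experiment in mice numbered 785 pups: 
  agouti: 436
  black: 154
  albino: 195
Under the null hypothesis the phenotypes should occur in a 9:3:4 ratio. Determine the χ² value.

0.393

Total ratio parts = 16. Expected numbers out of 785:
  agouti: 785 × 9/16 = 441.5625
  black: 785 × 3/16 = 147.1875
  albino: 785 × 4/16 = 196.25
χ² = Σ (O − E)² / E
  agouti: (436 − 441.5625)² / 441.5625 = 0.0701
  black: (154 − 147.1875)² / 147.1875 = 0.3153
  albino: (195 − 196.25)² / 196.25 = 0.0080
χ² = 0.0701 + 0.3153 + 0.0080 = 0.3934 ≈ 0.393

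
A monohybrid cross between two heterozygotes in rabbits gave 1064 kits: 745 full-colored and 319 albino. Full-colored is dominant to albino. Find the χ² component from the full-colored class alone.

3.520

For a monohybrid cross between heterozygotes with complete dominance, the expected phenotypic ratio is 3:1.
Expected counts for N = 1064 under a 3:1 ratio (total parts = 4):
  full-colored: 1064 × 3/4 = 798
  albino: 1064 × 1/4 = 266
Contribution of full-colored: (745 − 798)² / 798 = 3.5201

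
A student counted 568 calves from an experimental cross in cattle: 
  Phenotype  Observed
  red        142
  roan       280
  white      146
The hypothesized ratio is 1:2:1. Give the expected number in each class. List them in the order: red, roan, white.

142, 284, 142

The 1:2:1 ratio has 4 parts, so with N = 568 the expected counts are:
  red: 568 × 1/4 = 142
  roan: 568 × 2/4 = 284
  white: 568 × 1/4 = 142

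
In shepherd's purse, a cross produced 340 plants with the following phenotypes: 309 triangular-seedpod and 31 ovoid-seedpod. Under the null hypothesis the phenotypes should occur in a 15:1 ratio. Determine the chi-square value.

Under the 15:1 hypothesis (Σ ratio = 16, N = 340):
  triangular-seedpod: 340 × 15/16 = 318.75
  ovoid-seedpod: 340 × 1/16 = 21.25
χ² = Σ (O − E)² / E
  triangular-seedpod: (309 − 318.75)² / 318.75 = 0.2982
  ovoid-seedpod: (31 − 21.25)² / 21.25 = 4.4735
χ² = 0.2982 + 4.4735 = 4.7717 ≈ 4.772

4.772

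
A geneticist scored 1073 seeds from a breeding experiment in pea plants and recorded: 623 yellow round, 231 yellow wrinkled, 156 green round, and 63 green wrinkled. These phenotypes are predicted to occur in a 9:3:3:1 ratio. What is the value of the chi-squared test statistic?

15.439

Expected counts for N = 1073 under a 9:3:3:1 ratio (total parts = 16):
  yellow round: 1073 × 9/16 = 603.5625
  yellow wrinkled: 1073 × 3/16 = 201.1875
  green round: 1073 × 3/16 = 201.1875
  green wrinkled: 1073 × 1/16 = 67.0625
χ² = Σ (O − E)² / E
  yellow round: (623 − 603.5625)² / 603.5625 = 0.6260
  yellow wrinkled: (231 − 201.1875)² / 201.1875 = 4.4177
  green round: (156 − 201.1875)² / 201.1875 = 10.1493
  green wrinkled: (63 − 67.0625)² / 67.0625 = 0.2461
χ² = 0.6260 + 4.4177 + 10.1493 + 0.2461 = 15.4391 ≈ 15.439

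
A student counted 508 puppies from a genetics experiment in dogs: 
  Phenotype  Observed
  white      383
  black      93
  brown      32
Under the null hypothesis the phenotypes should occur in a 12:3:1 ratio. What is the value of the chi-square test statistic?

0.066

The 12:3:1 ratio has 16 parts, so with N = 508 the expected counts are:
  white: 508 × 12/16 = 381
  black: 508 × 3/16 = 95.25
  brown: 508 × 1/16 = 31.75
χ² = Σ (O − E)² / E
  white: (383 − 381)² / 381 = 0.0105
  black: (93 − 95.25)² / 95.25 = 0.0531
  brown: (32 − 31.75)² / 31.75 = 0.0020
χ² = 0.0105 + 0.0531 + 0.0020 = 0.0656 ≈ 0.066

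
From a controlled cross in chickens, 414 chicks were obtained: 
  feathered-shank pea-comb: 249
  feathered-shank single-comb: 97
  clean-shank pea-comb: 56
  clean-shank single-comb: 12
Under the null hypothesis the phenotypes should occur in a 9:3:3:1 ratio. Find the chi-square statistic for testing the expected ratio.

19.417

Total ratio parts = 16. Expected numbers out of 414:
  feathered-shank pea-comb: 414 × 9/16 = 232.875
  feathered-shank single-comb: 414 × 3/16 = 77.625
  clean-shank pea-comb: 414 × 3/16 = 77.625
  clean-shank single-comb: 414 × 1/16 = 25.875
χ² = Σ (O − E)² / E
  feathered-shank pea-comb: (249 − 232.875)² / 232.875 = 1.1165
  feathered-shank single-comb: (97 − 77.625)² / 77.625 = 4.8360
  clean-shank pea-comb: (56 − 77.625)² / 77.625 = 6.0244
  clean-shank single-comb: (12 − 25.875)² / 25.875 = 7.4402
χ² = 1.1165 + 4.8360 + 6.0244 + 7.4402 = 19.4171 ≈ 19.417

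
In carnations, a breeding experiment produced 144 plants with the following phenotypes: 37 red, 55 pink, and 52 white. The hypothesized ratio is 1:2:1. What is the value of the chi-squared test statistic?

Under the 1:2:1 hypothesis (Σ ratio = 4, N = 144):
  red: 144 × 1/4 = 36
  pink: 144 × 2/4 = 72
  white: 144 × 1/4 = 36
χ² = Σ (O − E)² / E
  red: (37 − 36)² / 36 = 0.0278
  pink: (55 − 72)² / 72 = 4.0139
  white: (52 − 36)² / 36 = 7.1111
χ² = 0.0278 + 4.0139 + 7.1111 = 11.1528 ≈ 11.153

11.153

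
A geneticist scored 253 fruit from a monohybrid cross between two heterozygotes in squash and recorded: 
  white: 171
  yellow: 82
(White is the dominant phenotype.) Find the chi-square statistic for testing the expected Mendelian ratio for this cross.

7.411

For a monohybrid cross between heterozygotes with complete dominance, the expected phenotypic ratio is 3:1.
Total ratio parts = 4. Expected numbers out of 253:
  white: 253 × 3/4 = 189.75
  yellow: 253 × 1/4 = 63.25
χ² = Σ (O − E)² / E
  white: (171 − 189.75)² / 189.75 = 1.8528
  yellow: (82 − 63.25)² / 63.25 = 5.5583
χ² = 1.8528 + 5.5583 = 7.4111 ≈ 7.411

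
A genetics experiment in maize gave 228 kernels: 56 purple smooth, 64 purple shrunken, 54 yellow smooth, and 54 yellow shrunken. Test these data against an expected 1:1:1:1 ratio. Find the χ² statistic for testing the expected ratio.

1.193

Expected counts for N = 228 under a 1:1:1:1 ratio (total parts = 4):
  purple smooth: 228 × 1/4 = 57
  purple shrunken: 228 × 1/4 = 57
  yellow smooth: 228 × 1/4 = 57
  yellow shrunken: 228 × 1/4 = 57
χ² = Σ (O − E)² / E
  purple smooth: (56 − 57)² / 57 = 0.0175
  purple shrunken: (64 − 57)² / 57 = 0.8596
  yellow smooth: (54 − 57)² / 57 = 0.1579
  yellow shrunken: (54 − 57)² / 57 = 0.1579
χ² = 0.0175 + 0.8596 + 0.1579 + 0.1579 = 1.1929 ≈ 1.193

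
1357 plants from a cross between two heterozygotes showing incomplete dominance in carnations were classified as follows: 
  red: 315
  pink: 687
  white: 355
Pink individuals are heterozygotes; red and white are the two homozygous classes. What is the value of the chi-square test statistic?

2.571

With incomplete dominance, a heterozygote × heterozygote cross gives a 1:2:1 phenotypic ratio.
Expected counts for N = 1357 under a 1:2:1 ratio (total parts = 4):
  red: 1357 × 1/4 = 339.25
  pink: 1357 × 2/4 = 678.5
  white: 1357 × 1/4 = 339.25
χ² = Σ (O − E)² / E
  red: (315 − 339.25)² / 339.25 = 1.7334
  pink: (687 − 678.5)² / 678.5 = 0.1065
  white: (355 − 339.25)² / 339.25 = 0.7312
χ² = 1.7334 + 0.1065 + 0.7312 = 2.5711 ≈ 2.571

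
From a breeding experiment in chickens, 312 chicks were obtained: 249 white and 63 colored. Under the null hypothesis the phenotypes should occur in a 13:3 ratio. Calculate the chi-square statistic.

Under the 13:3 hypothesis (Σ ratio = 16, N = 312):
  white: 312 × 13/16 = 253.5
  colored: 312 × 3/16 = 58.5
χ² = Σ (O − E)² / E
  white: (249 − 253.5)² / 253.5 = 0.0799
  colored: (63 − 58.5)² / 58.5 = 0.3462
χ² = 0.0799 + 0.3462 = 0.4261 ≈ 0.426

0.426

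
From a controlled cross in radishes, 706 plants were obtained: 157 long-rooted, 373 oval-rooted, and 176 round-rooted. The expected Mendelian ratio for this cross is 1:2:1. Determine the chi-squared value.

Expected counts for N = 706 under a 1:2:1 ratio (total parts = 4):
  long-rooted: 706 × 1/4 = 176.5
  oval-rooted: 706 × 2/4 = 353
  round-rooted: 706 × 1/4 = 176.5
χ² = Σ (O − E)² / E
  long-rooted: (157 − 176.5)² / 176.5 = 2.1544
  oval-rooted: (373 − 353)² / 353 = 1.1331
  round-rooted: (176 − 176.5)² / 176.5 = 0.0014
χ² = 2.1544 + 1.1331 + 0.0014 = 3.2889 ≈ 3.289

3.289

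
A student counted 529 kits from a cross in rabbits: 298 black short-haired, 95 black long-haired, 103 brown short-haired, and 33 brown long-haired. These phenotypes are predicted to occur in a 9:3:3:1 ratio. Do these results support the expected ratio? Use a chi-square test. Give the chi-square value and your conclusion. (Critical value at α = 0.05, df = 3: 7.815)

0.324; consistent

Total ratio parts = 16. Expected numbers out of 529:
  black short-haired: 529 × 9/16 = 297.5625
  black long-haired: 529 × 3/16 = 99.1875
  brown short-haired: 529 × 3/16 = 99.1875
  brown long-haired: 529 × 1/16 = 33.0625
χ² = Σ (O − E)² / E
  black short-haired: (298 − 297.5625)² / 297.5625 = 0.0006
  black long-haired: (95 − 99.1875)² / 99.1875 = 0.1768
  brown short-haired: (103 − 99.1875)² / 99.1875 = 0.1465
  brown long-haired: (33 − 33.0625)² / 33.0625 = 0.0001
χ² = 0.0006 + 0.1768 + 0.1465 + 0.0001 = 0.324
Degrees of freedom = 4 − 1 = 3; critical value at α = 0.05 is 7.815.
Since 0.324 < 7.815, we fail to reject the null hypothesis — the data are consistent with the 9:3:3:1 ratio.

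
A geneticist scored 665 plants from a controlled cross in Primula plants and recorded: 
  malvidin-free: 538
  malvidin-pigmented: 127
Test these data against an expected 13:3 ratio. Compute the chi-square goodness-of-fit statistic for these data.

Expected counts for N = 665 under a 13:3 ratio (total parts = 16):
  malvidin-free: 665 × 13/16 = 540.3125
  malvidin-pigmented: 665 × 3/16 = 124.6875
χ² = Σ (O − E)² / E
  malvidin-free: (538 − 540.3125)² / 540.3125 = 0.0099
  malvidin-pigmented: (127 − 124.6875)² / 124.6875 = 0.0429
χ² = 0.0099 + 0.0429 = 0.0528 ≈ 0.053

0.053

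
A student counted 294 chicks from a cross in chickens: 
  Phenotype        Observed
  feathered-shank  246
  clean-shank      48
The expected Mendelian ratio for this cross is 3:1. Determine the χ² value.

The 3:1 ratio has 4 parts, so with N = 294 the expected counts are:
  feathered-shank: 294 × 3/4 = 220.5
  clean-shank: 294 × 1/4 = 73.5
χ² = Σ (O − E)² / E
  feathered-shank: (246 − 220.5)² / 220.5 = 2.9490
  clean-shank: (48 − 73.5)² / 73.5 = 8.8469
χ² = 2.9490 + 8.8469 = 11.7959 ≈ 11.796

11.796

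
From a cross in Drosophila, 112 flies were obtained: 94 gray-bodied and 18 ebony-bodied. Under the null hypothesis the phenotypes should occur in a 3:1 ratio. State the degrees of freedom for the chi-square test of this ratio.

A goodness-of-fit test with 2 phenotype classes has df = 2 − 1 = 1.

1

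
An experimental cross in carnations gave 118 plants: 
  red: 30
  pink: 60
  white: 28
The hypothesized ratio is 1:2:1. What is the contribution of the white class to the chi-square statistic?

The 1:2:1 ratio has 4 parts, so with N = 118 the expected counts are:
  red: 118 × 1/4 = 29.5
  pink: 118 × 2/4 = 59
  white: 118 × 1/4 = 29.5
Contribution of white: (28 − 29.5)² / 29.5 = 0.0763

0.076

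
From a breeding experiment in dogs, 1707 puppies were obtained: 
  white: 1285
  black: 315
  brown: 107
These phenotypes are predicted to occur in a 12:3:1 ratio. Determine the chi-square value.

The 12:3:1 ratio has 16 parts, so with N = 1707 the expected counts are:
  white: 1707 × 12/16 = 1280.25
  black: 1707 × 3/16 = 320.0625
  brown: 1707 × 1/16 = 106.6875
χ² = Σ (O − E)² / E
  white: (1285 − 1280.25)² / 1280.25 = 0.0176
  black: (315 − 320.0625)² / 320.0625 = 0.0801
  brown: (107 − 106.6875)² / 106.6875 = 0.0009
χ² = 0.0176 + 0.0801 + 0.0009 = 0.0986 ≈ 0.099

0.099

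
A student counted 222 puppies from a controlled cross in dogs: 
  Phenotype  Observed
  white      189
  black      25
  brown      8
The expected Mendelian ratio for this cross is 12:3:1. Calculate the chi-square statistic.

12.168

Under the 12:3:1 hypothesis (Σ ratio = 16, N = 222):
  white: 222 × 12/16 = 166.5
  black: 222 × 3/16 = 41.625
  brown: 222 × 1/16 = 13.875
χ² = Σ (O − E)² / E
  white: (189 − 166.5)² / 166.5 = 3.0405
  black: (25 − 41.625)² / 41.625 = 6.6400
  brown: (8 − 13.875)² / 13.875 = 2.4876
χ² = 3.0405 + 6.6400 + 2.4876 = 12.1681 ≈ 12.168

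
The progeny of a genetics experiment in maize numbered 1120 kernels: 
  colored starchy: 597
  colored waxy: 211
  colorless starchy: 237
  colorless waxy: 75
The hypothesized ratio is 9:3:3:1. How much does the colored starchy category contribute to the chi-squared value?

The 9:3:3:1 ratio has 16 parts, so with N = 1120 the expected counts are:
  colored starchy: 1120 × 9/16 = 630
  colored waxy: 1120 × 3/16 = 210
  colorless starchy: 1120 × 3/16 = 210
  colorless waxy: 1120 × 1/16 = 70
Contribution of colored starchy: (597 − 630)² / 630 = 1.7286

1.729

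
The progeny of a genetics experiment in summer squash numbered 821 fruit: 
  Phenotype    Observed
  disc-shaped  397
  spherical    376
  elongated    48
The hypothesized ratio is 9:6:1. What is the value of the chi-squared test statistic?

24.384

Total ratio parts = 16. Expected numbers out of 821:
  disc-shaped: 821 × 9/16 = 461.8125
  spherical: 821 × 6/16 = 307.875
  elongated: 821 × 1/16 = 51.3125
χ² = Σ (O − E)² / E
  disc-shaped: (397 − 461.8125)² / 461.8125 = 9.0960
  spherical: (376 − 307.875)² / 307.875 = 15.0744
  elongated: (48 − 51.3125)² / 51.3125 = 0.2138
χ² = 9.0960 + 15.0744 + 0.2138 = 24.3842 ≈ 24.384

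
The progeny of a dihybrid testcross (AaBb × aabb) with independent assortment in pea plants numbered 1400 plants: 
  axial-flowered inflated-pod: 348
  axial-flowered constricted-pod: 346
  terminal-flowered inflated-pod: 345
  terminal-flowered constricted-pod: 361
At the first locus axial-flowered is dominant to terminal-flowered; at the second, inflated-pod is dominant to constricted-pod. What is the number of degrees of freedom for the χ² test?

3

A dihybrid testcross with independent assortment gives a 1:1:1:1 ratio.
A goodness-of-fit test with 4 phenotype classes has df = 4 − 1 = 3.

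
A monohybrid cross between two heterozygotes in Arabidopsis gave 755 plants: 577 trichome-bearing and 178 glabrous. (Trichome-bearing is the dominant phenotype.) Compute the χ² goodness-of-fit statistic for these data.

0.816

For a monohybrid cross between heterozygotes with complete dominance, the expected phenotypic ratio is 3:1.
Expected counts for N = 755 under a 3:1 ratio (total parts = 4):
  trichome-bearing: 755 × 3/4 = 566.25
  glabrous: 755 × 1/4 = 188.75
χ² = Σ (O − E)² / E
  trichome-bearing: (577 − 566.25)² / 566.25 = 0.2041
  glabrous: (178 − 188.75)² / 188.75 = 0.6123
χ² = 0.2041 + 0.6123 = 0.8164 ≈ 0.816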